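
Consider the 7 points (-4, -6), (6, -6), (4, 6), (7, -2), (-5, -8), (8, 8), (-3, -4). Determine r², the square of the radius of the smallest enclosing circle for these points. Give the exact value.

The minimum enclosing circle of a finite set is fixed by two of the points (as a diameter) or three (as a circumcircle).
The farthest pair is (-5, -8)–(8, 8) with squared distance 425. The circle on this segment as diameter has centre (1.5, 0) and r² = 425/4 = 106.25.
Check (-4, -6): distance² to centre = 66.25 ≤ 106.25, so it lies inside.
All remaining points lie in this disk, and no smaller disk contains both endpoints, so this is the minimum enclosing circle.

106.25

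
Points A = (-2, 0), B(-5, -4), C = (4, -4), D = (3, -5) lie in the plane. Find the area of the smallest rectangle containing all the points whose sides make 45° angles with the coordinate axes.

45

In coordinates u = x + y, v = x − y the rectangle is axis-aligned; the map (x,y)→(u,v) scales areas by 2.
u-values: -2, -9, 0, -2; range = 0 − (-9) = 9.
v-values: -2, -1, 8, 8; range = 8 − (-2) = 10.
Area = (9 × 10) / 2 = 45.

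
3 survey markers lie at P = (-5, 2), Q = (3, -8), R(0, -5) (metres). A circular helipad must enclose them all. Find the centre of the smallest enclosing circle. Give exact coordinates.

(-1, -3)

Side lengths²: PQ² = 164, PR² = 74, QR² = 18.
Since PQ² = 164 ≥ 74 + 18 = 92, the angle opposite PQ is not acute, so the smallest enclosing circle has PQ as diameter.
Centre = midpoint of PQ = (-1, -3), r² = 164/4 = 41.
Centre = (-1, -3).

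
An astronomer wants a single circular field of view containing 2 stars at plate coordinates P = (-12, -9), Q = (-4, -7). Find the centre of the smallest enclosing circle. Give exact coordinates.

The smallest circle enclosing two points has them as diameter endpoints.
Centre = midpoint = (-8, -8); r² = |PQ|²/4 = 68/4 = 17.
Centre = (-8, -8).

(-8, -8)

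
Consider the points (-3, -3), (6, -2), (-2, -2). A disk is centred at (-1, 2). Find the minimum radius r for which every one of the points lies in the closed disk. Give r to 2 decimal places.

8.06

The required radius is the distance from (-1, 2) to the farthest point.
Squared distances: 29, 65, 17.
Maximum is 65, attained at (6, -2).
r = √65 ≈ 8.06.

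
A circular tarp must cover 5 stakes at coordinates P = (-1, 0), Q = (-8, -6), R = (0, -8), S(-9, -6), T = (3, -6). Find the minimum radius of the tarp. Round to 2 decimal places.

By Welzl's lemma the MEC is supported by two points (diametrically opposite) or three points (on a circumcircle).
The minimum enclosing circle is determined by three boundary points: P, S, T.
Their circumcentre is (-3, -17/3) with r² = 325/9.
The farthest remaining point Q is at distance² 226/9 ≤ 325/9.
r = √(325/9) ≈ 6.01.

6.01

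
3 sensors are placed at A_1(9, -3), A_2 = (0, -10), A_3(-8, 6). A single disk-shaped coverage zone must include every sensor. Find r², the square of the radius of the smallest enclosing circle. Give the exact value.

Side lengths²: A_1A_2² = 130, A_1A_3² = 370, A_2A_3² = 320.
Since A_1A_3² = 370 < 320 + 130 = 450, the triangle is acute, so the smallest enclosing circle is the circumcircle.
Circumcentre = (-0.4, -0.2), r² = 96.2.

96.2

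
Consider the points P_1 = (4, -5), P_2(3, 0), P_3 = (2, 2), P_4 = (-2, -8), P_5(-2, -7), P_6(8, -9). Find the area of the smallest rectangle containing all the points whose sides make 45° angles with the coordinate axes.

119

In coordinates u = x + y, v = x − y the rectangle is axis-aligned; the map (x,y)→(u,v) scales areas by 2.
u-values: -1, 3, 4, -10, -9, -1; range = 4 − (-10) = 14.
v-values: 9, 3, 0, 6, 5, 17; range = 17 − 0 = 17.
Area = (14 × 17) / 2 = 119.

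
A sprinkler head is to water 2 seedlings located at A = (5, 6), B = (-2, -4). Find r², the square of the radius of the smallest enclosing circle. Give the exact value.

37.25

The smallest circle enclosing two points has them as diameter endpoints.
Centre = midpoint = (1.5, 1); r² = |AB|²/4 = 149/4 = 37.25.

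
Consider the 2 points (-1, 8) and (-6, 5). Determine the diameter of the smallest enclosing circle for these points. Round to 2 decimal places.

The smallest circle enclosing two points has them as diameter endpoints.
Centre = midpoint = (-3.5, 6.5); r² = |(-1, 8)−(-6, 5)|²/4 = 34/4 = 8.5.
Diameter = 2r = 2√(8.5) ≈ 5.83.

5.83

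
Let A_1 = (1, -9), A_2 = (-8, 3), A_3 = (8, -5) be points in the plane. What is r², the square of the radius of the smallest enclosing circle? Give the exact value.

80

Side lengths²: A_1A_2² = 225, A_1A_3² = 65, A_2A_3² = 320.
Since A_2A_3² = 320 ≥ 225 + 65 = 290, the angle opposite A_2A_3 is not acute, so the smallest enclosing circle has A_2A_3 as diameter.
Centre = midpoint of A_2A_3 = (0, -1), r² = 320/4 = 80.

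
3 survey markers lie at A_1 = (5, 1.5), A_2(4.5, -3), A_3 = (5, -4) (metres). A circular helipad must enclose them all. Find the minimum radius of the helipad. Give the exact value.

2.75

Side lengths²: A_1A_2² = 20.5, A_1A_3² = 30.25, A_2A_3² = 1.25.
Since A_1A_3² = 30.25 ≥ 20.5 + 1.25 = 21.75, the angle opposite A_1A_3 is not acute, so the smallest enclosing circle has A_1A_3 as diameter.
Centre = midpoint of A_1A_3 = (5, -1.25), r² = 30.25/4 = 7.5625.
r = √(7.5625) = 2.75.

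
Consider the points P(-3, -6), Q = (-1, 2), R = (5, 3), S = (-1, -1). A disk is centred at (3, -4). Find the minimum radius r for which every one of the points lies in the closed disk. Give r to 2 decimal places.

7.28

The required radius is the distance from (3, -4) to the farthest point.
Squared distances: 40, 52, 53, 25.
Maximum is 53, attained at R.
r = √53 ≈ 7.28.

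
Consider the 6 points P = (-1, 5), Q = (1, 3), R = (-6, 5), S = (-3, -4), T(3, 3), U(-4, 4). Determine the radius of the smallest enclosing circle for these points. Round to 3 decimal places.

5.376

The minimum enclosing circle is determined by three boundary points: R, S, T.
Their circumcentre is (-2.1, 1.3) with r² = 28.9.
The farthest remaining point P is at distance² 14.9 ≤ 28.9.
r = √(28.9) ≈ 5.376.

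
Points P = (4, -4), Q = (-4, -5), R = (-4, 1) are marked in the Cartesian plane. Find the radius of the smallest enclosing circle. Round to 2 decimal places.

Side lengths²: PQ² = 65, PR² = 89, QR² = 36.
Since PR² = 89 < 65 + 36 = 101, the triangle is acute, so the smallest enclosing circle is the circumcircle.
Circumcentre = (-0.3125, -2), r² = 22.59765625.
r = √(22.59765625) ≈ 4.75.

4.75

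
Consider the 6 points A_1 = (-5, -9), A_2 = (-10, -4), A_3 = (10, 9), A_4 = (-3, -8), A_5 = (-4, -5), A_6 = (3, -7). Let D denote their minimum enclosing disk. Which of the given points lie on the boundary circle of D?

The minimum enclosing circle of a finite set is fixed by two of the points (as a diameter) or three (as a circumcircle).
The minimum enclosing circle is determined by three boundary points: A_1, A_2, A_3.
Their circumcentre is (13/22, 35/22) with r² = 34709/242.
The farthest remaining point A_4 is at distance² 25381/242 ≤ 34709/242.
The points at distance exactly r from the centre are A_1, A_2, A_3 — 3 points.

A_1, A_2, A_3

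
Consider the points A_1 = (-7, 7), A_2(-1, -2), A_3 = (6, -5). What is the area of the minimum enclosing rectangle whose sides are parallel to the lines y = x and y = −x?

In coordinates u = x + y, v = x − y the rectangle is axis-aligned; the map (x,y)→(u,v) scales areas by 2.
u-values: 0, -3, 1; range = 1 − (-3) = 4.
v-values: -14, 1, 11; range = 11 − (-14) = 25.
Area = (4 × 25) / 2 = 50.

50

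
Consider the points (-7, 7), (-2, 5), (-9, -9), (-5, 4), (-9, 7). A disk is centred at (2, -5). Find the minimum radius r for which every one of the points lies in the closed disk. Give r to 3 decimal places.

16.279

The required radius is the distance from (2, -5) to the farthest point.
Squared distances: 225, 116, 137, 130, 265.
Maximum is 265, attained at (-9, 7).
r = √265 ≈ 16.279.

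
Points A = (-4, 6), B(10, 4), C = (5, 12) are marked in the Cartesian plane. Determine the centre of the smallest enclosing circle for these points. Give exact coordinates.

(103/34, 177/34)

Side lengths²: AB² = 200, AC² = 117, BC² = 89.
Since AB² = 200 < 117 + 89 = 206, the triangle is acute, so the smallest enclosing circle is the circumcircle.
Circumcentre = (103/34, 177/34), r² = 28925/578.
Centre = (103/34, 177/34).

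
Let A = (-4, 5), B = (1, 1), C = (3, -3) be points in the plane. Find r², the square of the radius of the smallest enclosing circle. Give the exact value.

28.25

Side lengths²: AB² = 41, AC² = 113, BC² = 20.
Since AC² = 113 ≥ 41 + 20 = 61, the angle opposite AC is not acute, so the smallest enclosing circle has AC as diameter.
Centre = midpoint of AC = (-0.5, 1), r² = 113/4 = 28.25.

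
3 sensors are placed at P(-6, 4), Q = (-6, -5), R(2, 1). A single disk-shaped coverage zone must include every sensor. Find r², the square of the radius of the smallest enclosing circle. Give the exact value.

Side lengths²: PQ² = 81, PR² = 73, QR² = 100.
Since QR² = 100 < 81 + 73 = 154, the triangle is acute, so the smallest enclosing circle is the circumcircle.
Circumcentre = (-3.125, -0.5), r² = 28.515625.

28.515625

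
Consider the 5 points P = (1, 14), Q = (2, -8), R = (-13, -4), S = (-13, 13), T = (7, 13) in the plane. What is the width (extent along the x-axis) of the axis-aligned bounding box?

max x = 7, min x = -13, so width = 20.

20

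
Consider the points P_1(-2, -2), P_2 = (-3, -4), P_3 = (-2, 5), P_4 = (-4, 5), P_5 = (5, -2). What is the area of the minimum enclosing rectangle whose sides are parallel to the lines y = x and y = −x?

In coordinates u = x + y, v = x − y the rectangle is axis-aligned; the map (x,y)→(u,v) scales areas by 2.
u-values: -4, -7, 3, 1, 3; range = 3 − (-7) = 10.
v-values: 0, 1, -7, -9, 7; range = 7 − (-9) = 16.
Area = (10 × 16) / 2 = 80.

80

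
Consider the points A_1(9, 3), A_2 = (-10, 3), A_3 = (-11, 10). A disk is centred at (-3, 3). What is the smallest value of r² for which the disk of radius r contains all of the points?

The required radius is the distance from (-3, 3) to the farthest point.
Squared distances: 144, 49, 113.
Maximum is 144, attained at A_1.

144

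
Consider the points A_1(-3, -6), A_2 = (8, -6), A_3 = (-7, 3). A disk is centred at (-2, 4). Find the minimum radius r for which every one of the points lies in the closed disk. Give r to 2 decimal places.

14.14

The required radius is the distance from (-2, 4) to the farthest point.
Squared distances: 101, 200, 26.
Maximum is 200, attained at A_2.
r = √200 ≈ 14.14.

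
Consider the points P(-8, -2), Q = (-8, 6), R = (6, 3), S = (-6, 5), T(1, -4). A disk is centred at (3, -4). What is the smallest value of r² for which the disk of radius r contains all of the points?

The required radius is the distance from (3, -4) to the farthest point.
Squared distances: 125, 221, 58, 162, 4.
Maximum is 221, attained at Q.

221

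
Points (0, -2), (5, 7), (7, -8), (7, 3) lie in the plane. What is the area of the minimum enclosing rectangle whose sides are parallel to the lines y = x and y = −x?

119

In coordinates u = x + y, v = x − y the rectangle is axis-aligned; the map (x,y)→(u,v) scales areas by 2.
u-values: -2, 12, -1, 10; range = 12 − (-2) = 14.
v-values: 2, -2, 15, 4; range = 15 − (-2) = 17.
Area = (14 × 17) / 2 = 119.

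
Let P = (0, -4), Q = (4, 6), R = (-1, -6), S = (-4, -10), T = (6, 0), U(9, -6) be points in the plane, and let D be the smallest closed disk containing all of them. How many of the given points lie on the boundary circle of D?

The minimum enclosing circle is determined by three boundary points: Q, S, U.
Their circumcentre is (17/22, -105/44) with r² = 156325/1936.
The farthest remaining point T is at distance² 63925/1936 ≤ 156325/1936.
The points at distance exactly r from the centre are Q, S, U — 3 points.

3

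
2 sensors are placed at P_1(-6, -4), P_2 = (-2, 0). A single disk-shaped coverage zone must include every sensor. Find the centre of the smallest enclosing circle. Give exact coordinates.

The smallest circle enclosing two points has them as diameter endpoints.
Centre = midpoint = (-4, -2); r² = |P_1P_2|²/4 = 32/4 = 8.
Centre = (-4, -2).

(-4, -2)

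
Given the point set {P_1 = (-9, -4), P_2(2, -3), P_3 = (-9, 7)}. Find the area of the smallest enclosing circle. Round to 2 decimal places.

Side lengths²: P_1P_2² = 122, P_1P_3² = 121, P_2P_3² = 221.
Since P_2P_3² = 221 < 122 + 121 = 243, the triangle is acute, so the smallest enclosing circle is the circumcircle.
Circumcentre = (-87/22, 1.5), r² = 13481/242.
Area = π·r² = π·13481/242 ≈ 175.01.

175.01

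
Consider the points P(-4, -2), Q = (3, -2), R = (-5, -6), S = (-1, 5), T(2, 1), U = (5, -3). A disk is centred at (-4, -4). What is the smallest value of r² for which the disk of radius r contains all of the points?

90

The required radius is the distance from (-4, -4) to the farthest point.
Squared distances: 4, 53, 5, 90, 61, 82.
Maximum is 90, attained at S.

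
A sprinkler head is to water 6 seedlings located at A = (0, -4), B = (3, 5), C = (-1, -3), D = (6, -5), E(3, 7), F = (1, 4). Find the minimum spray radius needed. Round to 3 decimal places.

By Welzl's lemma the MEC is supported by two points (diametrically opposite) or three points (on a circumcircle).
The minimum enclosing circle is determined by three boundary points: C, D, E.
Their circumcentre is (101/26, 11/13) with r² = 26129/676.
The farthest remaining point A is at distance² 26077/676 ≤ 26129/676.
r = √(26129/676) ≈ 6.217.

6.217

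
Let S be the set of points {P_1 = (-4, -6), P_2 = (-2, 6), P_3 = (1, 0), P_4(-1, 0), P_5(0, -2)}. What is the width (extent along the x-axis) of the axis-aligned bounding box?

max x = 1, min x = -4, so width = 5.

5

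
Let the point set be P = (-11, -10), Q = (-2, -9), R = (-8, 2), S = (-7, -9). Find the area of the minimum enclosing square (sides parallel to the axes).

144

The bounding box has width 9 and height 12.
An axis-aligned square enclosing the set must have side ≥ max(width, height).
So the minimum side is max(9, 12) = 12.
Area = 12² = 144.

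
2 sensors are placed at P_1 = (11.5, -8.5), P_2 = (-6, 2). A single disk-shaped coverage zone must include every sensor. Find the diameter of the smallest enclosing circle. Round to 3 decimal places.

20.408

The smallest circle enclosing two points has them as diameter endpoints.
Centre = midpoint = (2.75, -3.25); r² = |P_1P_2|²/4 = 416.5/4 = 104.125.
Diameter = 2r = 2√(104.125) ≈ 20.408.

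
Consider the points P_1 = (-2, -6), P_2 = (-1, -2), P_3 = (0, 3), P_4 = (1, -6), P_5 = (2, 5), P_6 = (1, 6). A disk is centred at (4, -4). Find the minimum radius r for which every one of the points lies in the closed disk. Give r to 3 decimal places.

The required radius is the distance from (4, -4) to the farthest point.
Squared distances: 40, 29, 65, 13, 85, 109.
Maximum is 109, attained at P_6.
r = √109 ≈ 10.440.

10.440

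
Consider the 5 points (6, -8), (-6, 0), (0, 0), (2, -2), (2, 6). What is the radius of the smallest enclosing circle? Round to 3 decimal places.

The minimum enclosing circle of a finite set is fixed by two of the points (as a diameter) or three (as a circumcircle).
The minimum enclosing circle is determined by three boundary points: (6, -8), (-6, 0), (2, 6).
Their circumcentre is (26/17, -29/17) with r² = 17225/289.
The farthest remaining point (0, 0) is at distance² 1517/289 ≤ 17225/289.
r = √(17225/289) ≈ 7.720.

7.720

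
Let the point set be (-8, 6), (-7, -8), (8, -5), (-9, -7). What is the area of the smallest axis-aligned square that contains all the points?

The bounding box has width 17 and height 14.
An axis-aligned square enclosing the set must have side ≥ max(width, height).
So the minimum side is max(17, 14) = 17.
Area = 17² = 289.

289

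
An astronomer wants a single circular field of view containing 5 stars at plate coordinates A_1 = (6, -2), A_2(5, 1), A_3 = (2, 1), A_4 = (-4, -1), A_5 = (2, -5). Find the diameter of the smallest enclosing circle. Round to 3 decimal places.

The farthest pair is A_1–A_4 with squared distance 101. The circle on this segment as diameter has centre (1, -1.5) and r² = 101/4 = 25.25.
Check A_2: distance² to centre = 22.25 ≤ 25.25, so it lies inside.
All remaining points lie in this disk, and no smaller disk contains both endpoints, so this is the minimum enclosing circle.
Diameter = 2r = 2√(25.25) ≈ 10.050.

10.050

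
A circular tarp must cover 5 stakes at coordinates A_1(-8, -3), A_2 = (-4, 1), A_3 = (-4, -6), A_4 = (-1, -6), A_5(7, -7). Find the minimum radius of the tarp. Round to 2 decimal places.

7.76

By Welzl's lemma the MEC is supported by two points (diametrically opposite) or three points (on a circumcircle).
The farthest pair is A_1–A_5 with squared distance 241. The circle on this segment as diameter has centre (-0.5, -5) and r² = 241/4 = 60.25.
Check A_2: distance² to centre = 48.25 ≤ 60.25, so it lies inside.
All remaining points lie in this disk, and no smaller disk contains both endpoints, so this is the minimum enclosing circle.
r = √(60.25) ≈ 7.76.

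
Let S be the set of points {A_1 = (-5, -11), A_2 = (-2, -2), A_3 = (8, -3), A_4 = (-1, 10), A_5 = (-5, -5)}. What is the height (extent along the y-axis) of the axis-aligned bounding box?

max y = 10, min y = -11, so height = 21.

21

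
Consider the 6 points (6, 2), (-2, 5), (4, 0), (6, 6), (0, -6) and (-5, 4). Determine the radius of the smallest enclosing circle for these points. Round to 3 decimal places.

A smallest enclosing disk is always determined by at most three of the input points on its boundary.
The minimum enclosing circle is determined by three boundary points: (6, 6), (0, -6), (-5, 4).
Their circumcentre is (1.25, 0.875) with r² = 48.828125.
The farthest remaining point (-2, 5) is at distance² 27.578125 ≤ 48.828125.
r = √(48.828125) ≈ 6.988.

6.988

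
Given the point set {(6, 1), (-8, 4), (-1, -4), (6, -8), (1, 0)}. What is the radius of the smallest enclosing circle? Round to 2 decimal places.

9.22

The farthest pair is (-8, 4)–(6, -8) with squared distance 340. The circle on this segment as diameter has centre (-1, -2) and r² = 340/4 = 85.
Check (6, 1): distance² to centre = 58 ≤ 85, so it lies inside.
All remaining points lie in this disk, and no smaller disk contains both endpoints, so this is the minimum enclosing circle.
r = √85 ≈ 9.22.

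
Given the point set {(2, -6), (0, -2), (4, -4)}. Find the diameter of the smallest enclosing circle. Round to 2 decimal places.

4.71

Call the three points A, B, C in the order given.
Side lengths²: AB² = 20, AC² = 8, BC² = 20.
Since BC² = 20 < 20 + 8 = 28, the triangle is acute, so the smallest enclosing circle is the circumcircle.
Circumcentre = (5/3, -11/3), r² = 50/9.
Diameter = 2r = 2√(50/9) ≈ 4.71.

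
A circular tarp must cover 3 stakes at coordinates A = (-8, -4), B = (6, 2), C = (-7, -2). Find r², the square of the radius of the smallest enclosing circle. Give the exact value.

Side lengths²: AB² = 232, AC² = 5, BC² = 185.
Since AB² = 232 ≥ 185 + 5 = 190, the angle opposite AB is not acute, so the smallest enclosing circle has AB as diameter.
Centre = midpoint of AB = (-1, -1), r² = 232/4 = 58.

58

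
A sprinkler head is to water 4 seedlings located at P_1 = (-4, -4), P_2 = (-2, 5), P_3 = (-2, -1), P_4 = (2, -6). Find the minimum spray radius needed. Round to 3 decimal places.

The minimum enclosing circle of a finite set is fixed by two of the points (as a diameter) or three (as a circumcircle).
The farthest pair is P_2–P_4 with squared distance 137. The circle on this segment as diameter has centre (0, -0.5) and r² = 137/4 = 34.25.
Check P_1: distance² to centre = 28.25 ≤ 34.25, so it lies inside.
All remaining points lie in this disk, and no smaller disk contains both endpoints, so this is the minimum enclosing circle.
r = √(34.25) ≈ 5.852.

5.852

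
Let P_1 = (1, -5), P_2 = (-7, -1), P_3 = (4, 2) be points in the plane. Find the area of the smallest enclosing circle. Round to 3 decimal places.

102.455

Side lengths²: P_1P_2² = 80, P_1P_3² = 58, P_2P_3² = 130.
Since P_2P_3² = 130 < 80 + 58 = 138, the triangle is acute, so the smallest enclosing circle is the circumcircle.
Circumcentre = (-24/17, 3/17), r² = 9425/289.
Area = π·r² = π·9425/289 ≈ 102.455.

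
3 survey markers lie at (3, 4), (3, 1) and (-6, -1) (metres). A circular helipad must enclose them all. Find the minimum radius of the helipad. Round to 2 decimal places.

Call the three points A, B, C in the order given.
Side lengths²: AB² = 9, AC² = 106, BC² = 85.
Since AC² = 106 ≥ 85 + 9 = 94, the angle opposite AC is not acute, so the smallest enclosing circle has AC as diameter.
Centre = midpoint of AC = (-1.5, 1.5), r² = 106/4 = 26.5.
r = √(26.5) ≈ 5.15.

5.15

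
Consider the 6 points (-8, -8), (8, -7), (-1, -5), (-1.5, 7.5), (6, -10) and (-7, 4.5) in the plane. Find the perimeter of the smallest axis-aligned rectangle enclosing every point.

Width = max x − min x = 8 − (-8) = 16.
Height = max y − min y = 7.5 − (-10) = 17.5.
Perimeter = 2(16 + 17.5) = 67.

67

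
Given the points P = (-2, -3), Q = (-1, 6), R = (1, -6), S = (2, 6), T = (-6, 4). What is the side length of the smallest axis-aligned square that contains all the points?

The bounding box has width 8 and height 12.
An axis-aligned square enclosing the set must have side ≥ max(width, height).
So the minimum side is max(8, 12) = 12.

12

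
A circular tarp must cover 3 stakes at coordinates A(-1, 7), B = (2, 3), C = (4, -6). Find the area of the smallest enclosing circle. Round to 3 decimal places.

152.367

Side lengths²: AB² = 25, AC² = 194, BC² = 85.
Since AC² = 194 ≥ 85 + 25 = 110, the angle opposite AC is not acute, so the smallest enclosing circle has AC as diameter.
Centre = midpoint of AC = (1.5, 0.5), r² = 194/4 = 48.5.
Area = π·r² = π·48.5 ≈ 152.367.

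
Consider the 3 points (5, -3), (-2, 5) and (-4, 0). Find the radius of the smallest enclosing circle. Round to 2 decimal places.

5.32

Call the three points A, B, C in the order given.
Side lengths²: AB² = 113, AC² = 90, BC² = 29.
Since AB² = 113 < 90 + 29 = 119, the triangle is acute, so the smallest enclosing circle is the circumcircle.
Circumcentre = (43/34, 27/34), r² = 16385/578.
r = √(16385/578) ≈ 5.32.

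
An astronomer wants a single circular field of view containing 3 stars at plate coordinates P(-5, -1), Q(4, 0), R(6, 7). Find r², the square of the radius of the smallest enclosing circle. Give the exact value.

46.25

Side lengths²: PQ² = 82, PR² = 185, QR² = 53.
Since PR² = 185 ≥ 82 + 53 = 135, the angle opposite PR is not acute, so the smallest enclosing circle has PR as diameter.
Centre = midpoint of PR = (0.5, 3), r² = 185/4 = 46.25.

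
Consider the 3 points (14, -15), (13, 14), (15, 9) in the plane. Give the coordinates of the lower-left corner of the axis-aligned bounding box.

(13, -15)

x-range [13, 15], y-range [-15, 14].
The lower-left corner is (13, -15).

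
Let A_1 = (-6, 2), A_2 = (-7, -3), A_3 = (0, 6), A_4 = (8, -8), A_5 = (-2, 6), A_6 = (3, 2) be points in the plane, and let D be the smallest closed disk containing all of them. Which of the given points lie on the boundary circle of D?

The minimum enclosing circle is determined by three boundary points: A_2, A_4, A_5.
Their circumcentre is (1.6875, -1.9375) with r² = 76.6015625.
The farthest remaining point A_1 is at distance² 74.6015625 ≤ 76.6015625.
The points at distance exactly r from the centre are A_2, A_4, A_5 — 3 points.

A_2, A_4, A_5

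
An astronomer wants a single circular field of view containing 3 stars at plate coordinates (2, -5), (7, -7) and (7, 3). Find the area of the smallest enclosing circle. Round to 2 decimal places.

Call the three points A, B, C in the order given.
Side lengths²: AB² = 29, AC² = 89, BC² = 100.
Since BC² = 100 < 89 + 29 = 118, the triangle is acute, so the smallest enclosing circle is the circumcircle.
Circumcentre = (6.1, -2), r² = 25.81.
Area = π·r² = π·25.81 ≈ 81.08.

81.08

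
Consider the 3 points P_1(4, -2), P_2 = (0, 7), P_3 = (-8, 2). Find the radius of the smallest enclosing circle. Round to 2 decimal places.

6.39

Side lengths²: P_1P_2² = 97, P_1P_3² = 160, P_2P_3² = 89.
Since P_1P_3² = 160 < 97 + 89 = 186, the triangle is acute, so the smallest enclosing circle is the circumcircle.
Circumcentre = (-79/46, 39/46), r² = 43165/1058.
r = √(43165/1058) ≈ 6.39.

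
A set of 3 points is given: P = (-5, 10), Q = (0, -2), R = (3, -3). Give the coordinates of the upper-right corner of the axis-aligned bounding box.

(3, 10)

x-range [-5, 3], y-range [-3, 10].
The upper-right corner is (3, 10).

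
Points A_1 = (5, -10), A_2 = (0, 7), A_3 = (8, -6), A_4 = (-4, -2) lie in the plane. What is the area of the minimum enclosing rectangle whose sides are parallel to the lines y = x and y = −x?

In coordinates u = x + y, v = x − y the rectangle is axis-aligned; the map (x,y)→(u,v) scales areas by 2.
u-values: -5, 7, 2, -6; range = 7 − (-6) = 13.
v-values: 15, -7, 14, -2; range = 15 − (-7) = 22.
Area = (13 × 22) / 2 = 143.

143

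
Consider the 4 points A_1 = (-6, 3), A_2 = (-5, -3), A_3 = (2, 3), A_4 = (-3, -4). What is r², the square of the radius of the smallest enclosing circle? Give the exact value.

By Welzl's lemma the MEC is supported by two points (diametrically opposite) or three points (on a circumcircle).
The minimum enclosing circle is determined by three boundary points: A_1, A_3, A_4.
Their circumcentre is (-2, 4/7) with r² = 1073/49.
The farthest remaining point A_2 is at distance² 1066/49 ≤ 1073/49.

1073/49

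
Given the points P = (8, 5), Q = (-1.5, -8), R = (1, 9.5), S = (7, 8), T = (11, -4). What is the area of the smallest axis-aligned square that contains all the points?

306.25

The bounding box has width 12.5 and height 17.5.
An axis-aligned square enclosing the set must have side ≥ max(width, height).
So the minimum side is max(12.5, 17.5) = 17.5.
Area = 17.5² = 306.25.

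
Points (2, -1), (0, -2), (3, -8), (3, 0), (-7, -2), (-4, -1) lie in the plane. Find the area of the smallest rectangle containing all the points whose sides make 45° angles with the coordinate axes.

In coordinates u = x + y, v = x − y the rectangle is axis-aligned; the map (x,y)→(u,v) scales areas by 2.
u-values: 1, -2, -5, 3, -9, -5; range = 3 − (-9) = 12.
v-values: 3, 2, 11, 3, -5, -3; range = 11 − (-5) = 16.
Area = (12 × 16) / 2 = 96.

96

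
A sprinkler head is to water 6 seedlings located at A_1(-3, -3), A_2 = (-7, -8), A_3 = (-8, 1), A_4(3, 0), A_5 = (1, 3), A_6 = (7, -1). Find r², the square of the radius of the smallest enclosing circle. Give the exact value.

The minimum enclosing circle is determined by three boundary points: A_2, A_3, A_6.
Their circumcentre is (-33/38, -105/38) with r² = 46945/722.
The farthest remaining point A_5 is at distance² 26501/722 ≤ 46945/722.

46945/722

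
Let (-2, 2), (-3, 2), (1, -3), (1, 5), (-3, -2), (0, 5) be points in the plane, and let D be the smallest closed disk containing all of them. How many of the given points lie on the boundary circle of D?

A smallest enclosing disk is always determined by at most three of the input points on its boundary.
The minimum enclosing circle is determined by three boundary points: (1, -3), (1, 5), (-3, -2).
Their circumcentre is (-0.125, 1) with r² = 17.265625.
The farthest remaining point (0, 5) is at distance² 16.015625 ≤ 17.265625.
The points at distance exactly r from the centre are (1, -3), (1, 5), (-3, -2) — 3 points.

3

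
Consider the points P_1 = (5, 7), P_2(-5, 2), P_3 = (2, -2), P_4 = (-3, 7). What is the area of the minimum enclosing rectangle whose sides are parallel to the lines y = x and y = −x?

In coordinates u = x + y, v = x − y the rectangle is axis-aligned; the map (x,y)→(u,v) scales areas by 2.
u-values: 12, -3, 0, 4; range = 12 − (-3) = 15.
v-values: -2, -7, 4, -10; range = 4 − (-10) = 14.
Area = (15 × 14) / 2 = 105.

105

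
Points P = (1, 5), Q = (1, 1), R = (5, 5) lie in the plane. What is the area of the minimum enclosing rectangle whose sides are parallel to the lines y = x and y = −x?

16

In coordinates u = x + y, v = x − y the rectangle is axis-aligned; the map (x,y)→(u,v) scales areas by 2.
u-values: 6, 2, 10; range = 10 − 2 = 8.
v-values: -4, 0, 0; range = 0 − (-4) = 4.
Area = (8 × 4) / 2 = 16.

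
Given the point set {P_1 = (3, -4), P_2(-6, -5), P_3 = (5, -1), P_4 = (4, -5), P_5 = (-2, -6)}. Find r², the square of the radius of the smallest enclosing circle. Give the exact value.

The minimum enclosing circle of a finite set is fixed by two of the points (as a diameter) or three (as a circumcircle).
The farthest pair is P_2–P_3 with squared distance 137. The circle on this segment as diameter has centre (-0.5, -3) and r² = 137/4 = 34.25.
Check P_1: distance² to centre = 13.25 ≤ 34.25, so it lies inside.
All remaining points lie in this disk, and no smaller disk contains both endpoints, so this is the minimum enclosing circle.

34.25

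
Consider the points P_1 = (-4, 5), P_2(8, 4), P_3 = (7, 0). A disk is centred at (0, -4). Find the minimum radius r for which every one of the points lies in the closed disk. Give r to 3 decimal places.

The required radius is the distance from (0, -4) to the farthest point.
Squared distances: 97, 128, 65.
Maximum is 128, attained at P_2.
r = √128 ≈ 11.314.

11.314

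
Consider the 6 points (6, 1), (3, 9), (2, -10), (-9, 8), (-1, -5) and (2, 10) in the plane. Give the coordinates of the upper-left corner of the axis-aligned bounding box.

x-range [-9, 6], y-range [-10, 10].
The upper-left corner is (-9, 10).

(-9, 10)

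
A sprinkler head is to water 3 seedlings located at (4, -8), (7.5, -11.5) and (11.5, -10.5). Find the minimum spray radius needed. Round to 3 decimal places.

3.953

Call the three points A, B, C in the order given.
Side lengths²: AB² = 24.5, AC² = 62.5, BC² = 17.
Since AC² = 62.5 ≥ 24.5 + 17 = 41.5, the angle opposite AC is not acute, so the smallest enclosing circle has AC as diameter.
Centre = midpoint of AC = (7.75, -9.25), r² = 62.5/4 = 15.625.
r = √(15.625) ≈ 3.953.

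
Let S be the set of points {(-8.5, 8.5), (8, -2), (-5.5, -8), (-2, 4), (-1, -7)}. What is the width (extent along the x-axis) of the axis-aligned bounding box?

max x = 8, min x = -8.5, so width = 16.5.

16.5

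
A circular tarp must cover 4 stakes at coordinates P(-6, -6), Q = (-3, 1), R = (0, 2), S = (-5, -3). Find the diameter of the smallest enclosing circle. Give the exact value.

10

By Welzl's lemma the MEC is supported by two points (diametrically opposite) or three points (on a circumcircle).
The farthest pair is P–R with squared distance 100. The circle on this segment as diameter has centre (-3, -2) and r² = 100/4 = 25.
Check Q: distance² to centre = 9 ≤ 25, so it lies inside.
All remaining points lie in this disk, and no smaller disk contains both endpoints, so this is the minimum enclosing circle.
Diameter = 2r = 2√25 = 10.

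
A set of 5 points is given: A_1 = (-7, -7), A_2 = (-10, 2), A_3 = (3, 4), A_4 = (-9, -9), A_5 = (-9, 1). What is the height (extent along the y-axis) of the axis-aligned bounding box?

max y = 4, min y = -9, so height = 13.

13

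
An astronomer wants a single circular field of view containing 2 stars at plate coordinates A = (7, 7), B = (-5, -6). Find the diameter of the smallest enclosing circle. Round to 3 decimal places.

17.692

The smallest circle enclosing two points has them as diameter endpoints.
Centre = midpoint = (1, 0.5); r² = |AB|²/4 = 313/4 = 78.25.
Diameter = 2r = 2√(78.25) ≈ 17.692.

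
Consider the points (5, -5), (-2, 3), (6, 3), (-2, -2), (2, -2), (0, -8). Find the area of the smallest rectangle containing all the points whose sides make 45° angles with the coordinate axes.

127.5

In coordinates u = x + y, v = x − y the rectangle is axis-aligned; the map (x,y)→(u,v) scales areas by 2.
u-values: 0, 1, 9, -4, 0, -8; range = 9 − (-8) = 17.
v-values: 10, -5, 3, 0, 4, 8; range = 10 − (-5) = 15.
Area = (17 × 15) / 2 = 127.5.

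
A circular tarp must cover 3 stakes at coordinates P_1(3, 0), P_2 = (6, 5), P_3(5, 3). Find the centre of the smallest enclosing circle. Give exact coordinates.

Side lengths²: P_1P_2² = 34, P_1P_3² = 13, P_2P_3² = 5.
Since P_1P_2² = 34 ≥ 13 + 5 = 18, the angle opposite P_1P_2 is not acute, so the smallest enclosing circle has P_1P_2 as diameter.
Centre = midpoint of P_1P_2 = (4.5, 2.5), r² = 34/4 = 8.5.
Centre = (4.5, 2.5).

(4.5, 2.5)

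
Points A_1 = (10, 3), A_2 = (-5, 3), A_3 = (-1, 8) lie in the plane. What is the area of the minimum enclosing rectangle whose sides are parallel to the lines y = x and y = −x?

120

In coordinates u = x + y, v = x − y the rectangle is axis-aligned; the map (x,y)→(u,v) scales areas by 2.
u-values: 13, -2, 7; range = 13 − (-2) = 15.
v-values: 7, -8, -9; range = 7 − (-9) = 16.
Area = (15 × 16) / 2 = 120.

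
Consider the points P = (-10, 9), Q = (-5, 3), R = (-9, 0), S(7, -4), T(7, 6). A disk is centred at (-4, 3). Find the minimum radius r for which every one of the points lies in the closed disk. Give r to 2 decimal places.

13.04

The required radius is the distance from (-4, 3) to the farthest point.
Squared distances: 72, 1, 34, 170, 130.
Maximum is 170, attained at S.
r = √170 ≈ 13.04.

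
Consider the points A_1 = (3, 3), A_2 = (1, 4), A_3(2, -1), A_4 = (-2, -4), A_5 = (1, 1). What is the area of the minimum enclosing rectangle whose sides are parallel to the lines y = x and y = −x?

In coordinates u = x + y, v = x − y the rectangle is axis-aligned; the map (x,y)→(u,v) scales areas by 2.
u-values: 6, 5, 1, -6, 2; range = 6 − (-6) = 12.
v-values: 0, -3, 3, 2, 0; range = 3 − (-3) = 6.
Area = (12 × 6) / 2 = 36.

36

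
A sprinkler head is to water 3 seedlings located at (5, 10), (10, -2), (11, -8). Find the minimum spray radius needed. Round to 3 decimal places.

9.487

Call the three points A, B, C in the order given.
Side lengths²: AB² = 169, AC² = 360, BC² = 37.
Since AC² = 360 ≥ 169 + 37 = 206, the angle opposite AC is not acute, so the smallest enclosing circle has AC as diameter.
Centre = midpoint of AC = (8, 1), r² = 360/4 = 90.
r = √90 ≈ 9.487.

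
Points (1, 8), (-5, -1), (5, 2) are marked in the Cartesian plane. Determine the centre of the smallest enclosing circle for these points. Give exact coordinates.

(-0.625, 31/12)

Call the three points A, B, C in the order given.
Side lengths²: AB² = 117, AC² = 52, BC² = 109.
Since AB² = 117 < 109 + 52 = 161, the triangle is acute, so the smallest enclosing circle is the circumcircle.
Circumcentre = (-0.625, 31/12), r² = 18421/576.
Centre = (-0.625, 31/12).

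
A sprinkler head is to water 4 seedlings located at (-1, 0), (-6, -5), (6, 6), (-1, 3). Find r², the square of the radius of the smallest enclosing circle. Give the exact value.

66.25

The farthest pair is (-6, -5)–(6, 6) with squared distance 265. The circle on this segment as diameter has centre (0, 0.5) and r² = 265/4 = 66.25.
Check (-1, 0): distance² to centre = 1.25 ≤ 66.25, so it lies inside.
All remaining points lie in this disk, and no smaller disk contains both endpoints, so this is the minimum enclosing circle.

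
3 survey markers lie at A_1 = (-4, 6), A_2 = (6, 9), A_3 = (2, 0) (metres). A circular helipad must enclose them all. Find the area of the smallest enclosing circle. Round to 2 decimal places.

Side lengths²: A_1A_2² = 109, A_1A_3² = 72, A_2A_3² = 97.
Since A_1A_2² = 109 < 97 + 72 = 169, the triangle is acute, so the smallest enclosing circle is the circumcircle.
Circumcentre = (41/26, 145/26), r² = 10573/338.
Area = π·r² = π·10573/338 ≈ 98.27.

98.27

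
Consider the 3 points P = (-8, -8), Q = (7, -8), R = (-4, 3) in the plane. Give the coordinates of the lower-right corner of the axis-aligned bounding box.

(7, -8)

x-range [-8, 7], y-range [-8, 3].
The lower-right corner is (7, -8).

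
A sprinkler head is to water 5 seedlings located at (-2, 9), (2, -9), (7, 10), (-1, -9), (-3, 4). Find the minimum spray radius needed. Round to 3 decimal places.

10.308

The minimum enclosing circle of a finite set is fixed by two of the points (as a diameter) or three (as a circumcircle).
The farthest pair is (7, 10)–(-1, -9) with squared distance 425. The circle on this segment as diameter has centre (3, 0.5) and r² = 425/4 = 106.25.
Check (-2, 9): distance² to centre = 97.25 ≤ 106.25, so it lies inside.
All remaining points lie in this disk, and no smaller disk contains both endpoints, so this is the minimum enclosing circle.
r = √(106.25) ≈ 10.308.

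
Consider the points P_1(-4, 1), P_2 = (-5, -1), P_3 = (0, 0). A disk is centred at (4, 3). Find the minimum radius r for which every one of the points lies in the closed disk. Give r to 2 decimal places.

9.85

The required radius is the distance from (4, 3) to the farthest point.
Squared distances: 68, 97, 25.
Maximum is 97, attained at P_2.
r = √97 ≈ 9.85.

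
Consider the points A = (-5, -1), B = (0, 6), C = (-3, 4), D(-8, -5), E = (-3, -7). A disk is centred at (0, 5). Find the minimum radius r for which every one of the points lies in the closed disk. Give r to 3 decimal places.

The required radius is the distance from (0, 5) to the farthest point.
Squared distances: 61, 1, 10, 164, 153.
Maximum is 164, attained at D.
r = √164 ≈ 12.806.

12.806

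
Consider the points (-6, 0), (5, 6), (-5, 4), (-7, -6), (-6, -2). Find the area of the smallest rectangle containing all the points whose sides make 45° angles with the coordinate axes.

96

In coordinates u = x + y, v = x − y the rectangle is axis-aligned; the map (x,y)→(u,v) scales areas by 2.
u-values: -6, 11, -1, -13, -8; range = 11 − (-13) = 24.
v-values: -6, -1, -9, -1, -4; range = -1 − (-9) = 8.
Area = (24 × 8) / 2 = 96.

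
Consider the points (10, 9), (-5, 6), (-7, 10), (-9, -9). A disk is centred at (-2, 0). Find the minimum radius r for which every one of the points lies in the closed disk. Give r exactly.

The required radius is the distance from (-2, 0) to the farthest point.
Squared distances: 225, 45, 125, 130.
Maximum is 225, attained at (10, 9).
r = √225 = 15.

15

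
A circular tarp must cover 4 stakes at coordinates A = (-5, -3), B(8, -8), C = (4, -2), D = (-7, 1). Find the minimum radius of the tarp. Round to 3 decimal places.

8.746

The minimum enclosing circle of a finite set is fixed by two of the points (as a diameter) or three (as a circumcircle).
The farthest pair is B–D with squared distance 306. The circle on this segment as diameter has centre (0.5, -3.5) and r² = 306/4 = 76.5.
Check A: distance² to centre = 30.5 ≤ 76.5, so it lies inside.
All remaining points lie in this disk, and no smaller disk contains both endpoints, so this is the minimum enclosing circle.
r = √(76.5) ≈ 8.746.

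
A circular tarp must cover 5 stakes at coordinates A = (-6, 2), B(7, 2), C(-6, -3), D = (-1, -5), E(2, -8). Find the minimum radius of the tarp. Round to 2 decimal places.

7.16

By Welzl's lemma the MEC is supported by two points (diametrically opposite) or three points (on a circumcircle).
The minimum enclosing circle is determined by three boundary points: A, B, E.
Their circumcentre is (0.5, -1) with r² = 51.25.
The farthest remaining point C is at distance² 46.25 ≤ 51.25.
r = √(51.25) ≈ 7.16.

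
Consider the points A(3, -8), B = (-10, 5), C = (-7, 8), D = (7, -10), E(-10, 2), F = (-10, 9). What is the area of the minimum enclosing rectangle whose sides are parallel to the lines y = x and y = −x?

In coordinates u = x + y, v = x − y the rectangle is axis-aligned; the map (x,y)→(u,v) scales areas by 2.
u-values: -5, -5, 1, -3, -8, -1; range = 1 − (-8) = 9.
v-values: 11, -15, -15, 17, -12, -19; range = 17 − (-19) = 36.
Area = (9 × 36) / 2 = 162.

162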